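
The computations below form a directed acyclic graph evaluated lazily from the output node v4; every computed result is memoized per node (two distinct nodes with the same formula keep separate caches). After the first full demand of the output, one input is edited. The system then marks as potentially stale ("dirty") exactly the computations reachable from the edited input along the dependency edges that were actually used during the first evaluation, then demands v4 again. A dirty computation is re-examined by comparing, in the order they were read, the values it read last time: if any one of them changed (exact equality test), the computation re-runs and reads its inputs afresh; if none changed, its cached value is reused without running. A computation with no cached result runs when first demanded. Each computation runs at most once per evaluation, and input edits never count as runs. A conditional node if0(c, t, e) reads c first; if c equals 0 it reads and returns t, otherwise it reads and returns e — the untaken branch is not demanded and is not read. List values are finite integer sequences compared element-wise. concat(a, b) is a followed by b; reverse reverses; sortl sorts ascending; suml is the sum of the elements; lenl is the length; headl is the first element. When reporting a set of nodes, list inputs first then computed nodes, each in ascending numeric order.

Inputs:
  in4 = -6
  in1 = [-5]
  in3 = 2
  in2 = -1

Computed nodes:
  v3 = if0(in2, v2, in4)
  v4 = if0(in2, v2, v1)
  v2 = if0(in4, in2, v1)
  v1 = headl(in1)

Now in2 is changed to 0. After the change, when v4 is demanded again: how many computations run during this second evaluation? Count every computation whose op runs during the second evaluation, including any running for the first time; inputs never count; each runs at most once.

2 computations run: v2, v4.
Note the branch switch — v2 had no cache and runs now for the first time.

First demand of the output computes:
  v1 = headl([-5]) = -5
  v4 = if0(in2=-1 -> else branch v1) = -5

After the edit, cleaning proceeds:
  v2: had never run; runs now, result -5.
  v4: a read changed (in2 -1->0) — executes, giving -5 — identical to its old value.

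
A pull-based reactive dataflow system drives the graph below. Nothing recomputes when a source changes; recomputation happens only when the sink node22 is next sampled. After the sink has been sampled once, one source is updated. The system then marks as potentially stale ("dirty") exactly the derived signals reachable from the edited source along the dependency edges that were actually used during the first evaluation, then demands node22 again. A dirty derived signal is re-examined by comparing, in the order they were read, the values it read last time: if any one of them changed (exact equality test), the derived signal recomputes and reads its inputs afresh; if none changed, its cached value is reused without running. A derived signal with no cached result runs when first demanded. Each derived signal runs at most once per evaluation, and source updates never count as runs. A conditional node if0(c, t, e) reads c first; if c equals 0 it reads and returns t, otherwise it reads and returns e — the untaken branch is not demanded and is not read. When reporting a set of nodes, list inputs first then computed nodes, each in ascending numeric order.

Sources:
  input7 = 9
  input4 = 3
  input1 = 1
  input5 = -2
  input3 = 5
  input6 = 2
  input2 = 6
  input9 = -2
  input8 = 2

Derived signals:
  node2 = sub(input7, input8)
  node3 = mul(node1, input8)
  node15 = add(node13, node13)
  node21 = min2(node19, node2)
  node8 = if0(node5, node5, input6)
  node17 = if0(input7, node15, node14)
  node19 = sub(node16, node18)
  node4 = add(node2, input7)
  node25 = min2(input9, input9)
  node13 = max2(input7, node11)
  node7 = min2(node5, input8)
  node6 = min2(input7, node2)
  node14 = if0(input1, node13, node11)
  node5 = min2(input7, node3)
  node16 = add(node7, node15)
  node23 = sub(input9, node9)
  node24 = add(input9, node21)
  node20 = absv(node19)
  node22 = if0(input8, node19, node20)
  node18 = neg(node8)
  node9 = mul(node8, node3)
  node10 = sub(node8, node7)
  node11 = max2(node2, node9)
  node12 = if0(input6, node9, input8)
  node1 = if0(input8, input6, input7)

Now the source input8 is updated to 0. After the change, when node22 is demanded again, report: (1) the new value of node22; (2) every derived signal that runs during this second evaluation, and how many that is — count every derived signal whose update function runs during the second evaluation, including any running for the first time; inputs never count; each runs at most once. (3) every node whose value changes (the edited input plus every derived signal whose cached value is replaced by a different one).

New value of node22: 18.
Derived signals that run: node1, node2, node3, node5, node7, node8, node9, node11, node13, node15, node16, node18, node19, node22 — 14 in total.
Values that change: input8, node1, node2, node3, node5, node7, node8, node9, node11, node13, node15, node16, node18, node19, node22.
Key observation: a condition flipped, so demand moved to the other branch — node20 is never re-examined.

First evaluation (everything demanded from the output):
  node1 = if0(input8=2 -> else branch input7) = 9
  node2 = sub(9, 2) = 7
  node3 = mul(9, 2) = 18
  node5 = min2(9, 18) = 9
  node7 = min2(9, 2) = 2
  node8 = if0(node5=9 -> else branch input6) = 2
  node9 = mul(2, 18) = 36
  node11 = max2(7, 36) = 36
  node13 = max2(9, 36) = 36
  node15 = add(36, 36) = 72
  node16 = add(2, 72) = 74
  node18 = neg(2) = -2
  node19 = sub(74, -2) = 76
  node20 = absv(76) = 76
  node22 = if0(input8=2 -> else branch node20) = 76

Propagation after the edit:
  node1: runs — input8 2->0; result 2.
  node2: runs — input8 2->0; result 9.
  node3: runs — node1 9->2; input8 2->0; result 0.
  node5: runs — node3 18->0; result 0.
  node7: runs — node5 9->0; input8 2->0; result 0.
  node8: runs — node5 9->0; result 0.
  node9: runs — node8 2->0; node3 18->0; result 0.
  node11: runs — node2 7->9; node9 36->0; result 9.
  node13: runs — node11 36->9; result 9.
  node15: runs — node13 36->9; node13 36->9; result 18.
  node16: runs — node7 2->0; node15 72->18; result 18.
  node18: runs — node8 2->0; result 0.
  node19: runs — node16 74->18; node18 -2->0; result 18.
  node20: marked dirty but never re-examined — demand shifted away from it.
  node22: runs — input8 2->0; result 18.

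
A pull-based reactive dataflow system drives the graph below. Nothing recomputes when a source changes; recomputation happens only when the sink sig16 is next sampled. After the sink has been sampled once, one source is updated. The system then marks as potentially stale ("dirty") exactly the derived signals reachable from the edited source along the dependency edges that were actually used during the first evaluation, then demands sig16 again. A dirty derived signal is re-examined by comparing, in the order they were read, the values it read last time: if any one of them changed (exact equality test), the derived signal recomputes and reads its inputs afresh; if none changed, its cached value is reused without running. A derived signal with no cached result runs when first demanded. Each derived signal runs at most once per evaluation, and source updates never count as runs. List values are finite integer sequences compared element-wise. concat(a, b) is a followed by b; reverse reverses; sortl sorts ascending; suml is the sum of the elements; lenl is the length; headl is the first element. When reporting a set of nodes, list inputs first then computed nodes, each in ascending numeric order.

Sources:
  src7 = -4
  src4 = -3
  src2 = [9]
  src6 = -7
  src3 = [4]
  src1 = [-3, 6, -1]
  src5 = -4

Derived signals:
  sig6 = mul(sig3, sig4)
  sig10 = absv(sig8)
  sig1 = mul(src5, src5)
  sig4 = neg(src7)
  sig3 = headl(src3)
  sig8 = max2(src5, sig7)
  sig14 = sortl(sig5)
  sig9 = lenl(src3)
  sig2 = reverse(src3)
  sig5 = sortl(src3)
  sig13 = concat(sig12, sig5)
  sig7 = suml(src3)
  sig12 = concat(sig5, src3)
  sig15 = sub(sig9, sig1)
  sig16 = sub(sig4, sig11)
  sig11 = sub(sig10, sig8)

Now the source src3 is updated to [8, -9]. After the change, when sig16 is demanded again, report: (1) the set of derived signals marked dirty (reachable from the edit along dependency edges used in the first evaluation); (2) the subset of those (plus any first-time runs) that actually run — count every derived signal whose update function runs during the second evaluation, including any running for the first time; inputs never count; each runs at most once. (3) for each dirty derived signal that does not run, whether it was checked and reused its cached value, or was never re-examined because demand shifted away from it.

First evaluation (everything demanded from the output):
  sig4 = neg(-4) = 4
  sig7 = suml([4]) = 4
  sig8 = max2(-4, 4) = 4
  sig10 = absv(4) = 4
  sig11 = sub(4, 4) = 0
  sig16 = sub(4, 0) = 4

Propagation after the edit:
  sig7: runs — src3 [4]->[8, -9]; result -1.
  sig8: runs — sig7 4->-1; result -1.
  sig10: runs — sig8 4->-1; result 1.
  sig11: runs — sig10 4->1; sig8 4->-1; result 2.
  sig16: runs — sig11 0->2; result 2.

Marked dirty: sig7, sig8, sig10, sig11, sig16.
Derived signals that run: sig7, sig8, sig10, sig11, sig16 — 5 in total.
Every dirty derived signal ran.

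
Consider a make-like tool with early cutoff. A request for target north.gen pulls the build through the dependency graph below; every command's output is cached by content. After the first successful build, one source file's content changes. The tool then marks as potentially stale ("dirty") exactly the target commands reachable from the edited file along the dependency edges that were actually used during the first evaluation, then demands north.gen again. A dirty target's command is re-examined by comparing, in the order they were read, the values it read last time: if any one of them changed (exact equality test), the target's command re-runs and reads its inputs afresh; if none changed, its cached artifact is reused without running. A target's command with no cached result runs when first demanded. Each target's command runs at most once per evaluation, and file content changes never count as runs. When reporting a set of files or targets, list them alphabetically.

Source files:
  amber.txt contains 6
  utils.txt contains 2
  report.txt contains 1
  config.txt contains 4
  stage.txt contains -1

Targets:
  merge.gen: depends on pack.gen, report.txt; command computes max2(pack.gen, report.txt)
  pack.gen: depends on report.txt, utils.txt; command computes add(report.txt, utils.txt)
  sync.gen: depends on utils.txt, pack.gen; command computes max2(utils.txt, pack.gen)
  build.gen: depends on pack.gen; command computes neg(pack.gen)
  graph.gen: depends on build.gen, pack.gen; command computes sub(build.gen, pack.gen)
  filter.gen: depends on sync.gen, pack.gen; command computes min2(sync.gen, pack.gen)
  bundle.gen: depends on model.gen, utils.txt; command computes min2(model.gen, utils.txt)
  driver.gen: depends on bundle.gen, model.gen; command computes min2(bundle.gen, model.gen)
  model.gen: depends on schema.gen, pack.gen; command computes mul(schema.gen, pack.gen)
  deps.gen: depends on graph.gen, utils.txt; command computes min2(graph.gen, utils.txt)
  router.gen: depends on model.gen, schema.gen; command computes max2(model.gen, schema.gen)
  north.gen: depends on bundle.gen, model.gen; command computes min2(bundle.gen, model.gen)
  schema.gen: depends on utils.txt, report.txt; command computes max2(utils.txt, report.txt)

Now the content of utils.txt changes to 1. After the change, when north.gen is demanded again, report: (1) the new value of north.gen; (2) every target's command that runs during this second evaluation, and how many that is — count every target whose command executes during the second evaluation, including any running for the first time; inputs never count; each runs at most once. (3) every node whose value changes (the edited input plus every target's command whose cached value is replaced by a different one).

Demanding north.gen again yields 1.
5 target commands run: bundle.gen, model.gen, north.gen, pack.gen, schema.gen.
The nodes whose values change: bundle.gen, model.gen, north.gen, pack.gen, schema.gen, utils.txt.

First demand of the output computes:
  pack.gen = add(1, 2) = 3
  schema.gen = max2(2, 1) = 2
  model.gen = mul(2, 3) = 6
  bundle.gen = min2(6, 2) = 2
  north.gen = min2(2, 6) = 2

After the edit, cleaning proceeds:
  pack.gen: a read changed (utils.txt 2->1) — executes, giving 2.
  schema.gen: a read changed (utils.txt 2->1) — executes, giving 1.
  model.gen: a read changed (schema.gen 2->1; pack.gen 3->2) — executes, giving 2.
  bundle.gen: a read changed (model.gen 6->2; utils.txt 2->1) — executes, giving 1.
  north.gen: a read changed (bundle.gen 2->1; model.gen 6->2) — executes, giving 1.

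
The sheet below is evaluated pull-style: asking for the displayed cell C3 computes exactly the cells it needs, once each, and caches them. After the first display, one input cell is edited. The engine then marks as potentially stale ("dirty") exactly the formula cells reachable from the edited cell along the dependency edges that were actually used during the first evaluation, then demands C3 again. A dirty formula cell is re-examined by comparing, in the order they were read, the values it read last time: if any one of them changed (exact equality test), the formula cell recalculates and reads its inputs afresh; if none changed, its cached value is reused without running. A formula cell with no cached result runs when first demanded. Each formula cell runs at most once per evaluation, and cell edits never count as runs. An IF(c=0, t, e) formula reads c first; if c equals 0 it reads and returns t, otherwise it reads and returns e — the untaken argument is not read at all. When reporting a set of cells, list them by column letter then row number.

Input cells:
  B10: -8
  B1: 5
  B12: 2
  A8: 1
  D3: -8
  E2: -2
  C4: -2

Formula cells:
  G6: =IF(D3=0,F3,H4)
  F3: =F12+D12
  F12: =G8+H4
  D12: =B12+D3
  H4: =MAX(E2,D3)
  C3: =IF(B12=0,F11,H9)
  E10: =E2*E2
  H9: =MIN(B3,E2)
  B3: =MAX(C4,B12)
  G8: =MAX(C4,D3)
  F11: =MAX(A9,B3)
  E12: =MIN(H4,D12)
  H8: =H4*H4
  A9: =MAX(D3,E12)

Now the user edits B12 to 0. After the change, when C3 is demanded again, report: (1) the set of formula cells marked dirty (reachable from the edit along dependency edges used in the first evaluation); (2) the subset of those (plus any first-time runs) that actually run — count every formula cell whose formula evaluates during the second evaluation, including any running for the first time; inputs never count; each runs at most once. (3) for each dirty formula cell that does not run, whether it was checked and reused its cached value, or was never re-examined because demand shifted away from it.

The edit dirties: B3, C3, H9.
7 formula cells run: A9, B3, C3, D12, E12, F11, H4.
Unvisited dirty nodes (no longer demanded): H9.
Note the branch switch — demand abandons H9, which is never re-examined.

First demand of the output computes:
  B3 = MAX(-2, 2) = 2
  H9 = MIN(2, -2) = -2
  C3 = IF(B12=0: B12=2 -> else branch H9) = -2

After the edit, cleaning proceeds:
  B3: a read changed (B12 2->0) — executes, giving 0.
  D12: had never run; runs now, result -8.
  H4: had never run; runs now, result -2.
  E12: had never run; runs now, result -8.
  A9: had never run; runs now, result -8.
  F11: had never run; runs now, result 0.
  H9: stays stale; no demand reaches it after the flip.
  C3: a read changed (B12 2->0) — executes, giving 0.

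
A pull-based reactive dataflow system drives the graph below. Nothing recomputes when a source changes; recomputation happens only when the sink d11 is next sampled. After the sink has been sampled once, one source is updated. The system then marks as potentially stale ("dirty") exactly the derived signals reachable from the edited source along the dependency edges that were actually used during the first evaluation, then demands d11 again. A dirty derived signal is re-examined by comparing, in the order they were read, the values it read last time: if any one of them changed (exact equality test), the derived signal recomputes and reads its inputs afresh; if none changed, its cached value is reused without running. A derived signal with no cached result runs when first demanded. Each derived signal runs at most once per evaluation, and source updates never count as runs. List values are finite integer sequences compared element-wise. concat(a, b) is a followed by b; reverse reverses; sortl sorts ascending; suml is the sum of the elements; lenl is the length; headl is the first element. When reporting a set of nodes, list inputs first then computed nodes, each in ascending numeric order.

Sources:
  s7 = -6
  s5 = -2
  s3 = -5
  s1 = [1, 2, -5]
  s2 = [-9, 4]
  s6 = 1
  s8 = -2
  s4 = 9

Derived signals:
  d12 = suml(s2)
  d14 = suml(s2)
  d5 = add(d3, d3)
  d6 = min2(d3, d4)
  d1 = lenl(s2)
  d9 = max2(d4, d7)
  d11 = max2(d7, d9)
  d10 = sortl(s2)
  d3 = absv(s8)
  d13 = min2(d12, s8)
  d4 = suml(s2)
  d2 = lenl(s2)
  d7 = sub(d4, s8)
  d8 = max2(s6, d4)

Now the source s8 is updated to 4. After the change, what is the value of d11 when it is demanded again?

New value of d11: -5.

First evaluation (everything demanded from the output):
  d4 = suml([-9, 4]) = -5
  d7 = sub(-5, -2) = -3
  d9 = max2(-5, -3) = -3
  d11 = max2(-3, -3) = -3

Propagation after the edit:
  d7: runs — s8 -2->4; result -9.
  d9: runs — d7 -3->-9; result -5.
  d11: runs — d7 -3->-9; d9 -3->-5; result -5.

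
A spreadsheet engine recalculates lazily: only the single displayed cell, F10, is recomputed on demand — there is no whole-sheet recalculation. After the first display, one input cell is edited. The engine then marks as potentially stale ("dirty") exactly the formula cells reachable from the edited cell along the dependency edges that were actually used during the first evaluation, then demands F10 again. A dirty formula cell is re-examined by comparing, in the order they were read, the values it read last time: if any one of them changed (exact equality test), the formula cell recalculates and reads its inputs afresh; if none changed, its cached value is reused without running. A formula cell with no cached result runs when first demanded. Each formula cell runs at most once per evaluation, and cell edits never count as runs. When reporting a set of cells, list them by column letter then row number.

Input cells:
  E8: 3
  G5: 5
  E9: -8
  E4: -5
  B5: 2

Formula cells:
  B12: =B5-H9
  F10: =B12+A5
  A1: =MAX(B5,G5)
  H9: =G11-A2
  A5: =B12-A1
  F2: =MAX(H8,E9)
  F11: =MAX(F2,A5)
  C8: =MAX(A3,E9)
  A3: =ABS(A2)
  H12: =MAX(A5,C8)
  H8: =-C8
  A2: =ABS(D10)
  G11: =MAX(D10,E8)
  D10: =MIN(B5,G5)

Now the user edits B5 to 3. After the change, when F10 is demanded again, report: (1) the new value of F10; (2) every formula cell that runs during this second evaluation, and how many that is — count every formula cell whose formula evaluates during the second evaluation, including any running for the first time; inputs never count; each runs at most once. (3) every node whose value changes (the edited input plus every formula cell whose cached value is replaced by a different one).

First evaluation (everything demanded from the output):
  A1 = MAX(2, 5) = 5
  D10 = MIN(2, 5) = 2
  A2 = ABS(2) = 2
  G11 = MAX(2, 3) = 3
  H9 = 3 - 2 = 1
  B12 = 2 - 1 = 1
  A5 = 1 - 5 = -4
  F10 = 1 + -4 = -3

Propagation after the edit:
  A1: runs — B5 2->3; result 5 (same value as before).
  D10: runs — B5 2->3; result 3.
  A2: runs — D10 2->3; result 3.
  G11: runs — D10 2->3; result 3 (same value as before).
  H9: runs — A2 2->3; result 0.
  B12: runs — B5 2->3; H9 1->0; result 3.
  A5: runs — B12 1->3; result -2.
  F10: runs — B12 1->3; A5 -4->-2; result 1.

New value of F10: 1.
Formula cells that run: A1, A2, A5, B12, D10, F10, G11, H9 — 8 in total.
Values that change: A2, A5, B5, B12, D10, F10, H9.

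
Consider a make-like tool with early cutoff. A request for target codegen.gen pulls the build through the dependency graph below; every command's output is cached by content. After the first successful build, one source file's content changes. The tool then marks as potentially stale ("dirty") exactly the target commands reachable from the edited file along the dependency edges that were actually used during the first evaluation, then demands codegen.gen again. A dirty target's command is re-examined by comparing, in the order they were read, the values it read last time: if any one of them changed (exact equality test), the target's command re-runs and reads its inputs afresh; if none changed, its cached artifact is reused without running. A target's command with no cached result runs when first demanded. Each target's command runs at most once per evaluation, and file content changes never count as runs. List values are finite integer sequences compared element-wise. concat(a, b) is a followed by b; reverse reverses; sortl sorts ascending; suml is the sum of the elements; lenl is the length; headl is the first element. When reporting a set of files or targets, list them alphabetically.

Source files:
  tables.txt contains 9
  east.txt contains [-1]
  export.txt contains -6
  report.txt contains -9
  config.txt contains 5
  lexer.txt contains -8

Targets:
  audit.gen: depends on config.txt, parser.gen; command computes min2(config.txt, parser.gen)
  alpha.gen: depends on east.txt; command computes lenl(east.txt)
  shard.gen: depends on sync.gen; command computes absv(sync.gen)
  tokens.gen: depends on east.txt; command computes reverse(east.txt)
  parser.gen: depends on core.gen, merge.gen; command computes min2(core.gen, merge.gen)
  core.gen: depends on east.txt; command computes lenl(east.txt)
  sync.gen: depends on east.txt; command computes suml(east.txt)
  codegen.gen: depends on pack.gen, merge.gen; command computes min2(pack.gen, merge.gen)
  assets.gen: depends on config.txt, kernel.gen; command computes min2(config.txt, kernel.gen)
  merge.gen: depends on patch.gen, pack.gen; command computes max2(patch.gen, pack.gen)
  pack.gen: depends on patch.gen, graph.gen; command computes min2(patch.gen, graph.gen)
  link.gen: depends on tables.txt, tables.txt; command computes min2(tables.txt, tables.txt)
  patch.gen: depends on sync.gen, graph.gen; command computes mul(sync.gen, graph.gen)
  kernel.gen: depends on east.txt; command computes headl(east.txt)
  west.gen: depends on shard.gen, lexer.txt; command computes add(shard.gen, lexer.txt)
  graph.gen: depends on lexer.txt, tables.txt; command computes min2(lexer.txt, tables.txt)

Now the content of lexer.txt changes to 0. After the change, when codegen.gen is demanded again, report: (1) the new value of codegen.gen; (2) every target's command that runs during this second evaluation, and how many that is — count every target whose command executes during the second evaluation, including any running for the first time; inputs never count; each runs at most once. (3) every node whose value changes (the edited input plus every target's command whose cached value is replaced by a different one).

Demanding codegen.gen again yields 0.
5 target commands run: codegen.gen, graph.gen, merge.gen, pack.gen, patch.gen.
The nodes whose values change: codegen.gen, graph.gen, lexer.txt, merge.gen, pack.gen, patch.gen.

First demand of the output computes:
  graph.gen = min2(-8, 9) = -8
  sync.gen = suml([-1]) = -1
  patch.gen = mul(-1, -8) = 8
  pack.gen = min2(8, -8) = -8
  merge.gen = max2(8, -8) = 8
  codegen.gen = min2(-8, 8) = -8

After the edit, cleaning proceeds:
  graph.gen: a read changed (lexer.txt -8->0) — executes, giving 0.
  patch.gen: a read changed (graph.gen -8->0) — executes, giving 0.
  pack.gen: a read changed (patch.gen 8->0; graph.gen -8->0) — executes, giving 0.
  merge.gen: a read changed (patch.gen 8->0; pack.gen -8->0) — executes, giving 0.
  codegen.gen: a read changed (pack.gen -8->0; merge.gen 8->0) — executes, giving 0.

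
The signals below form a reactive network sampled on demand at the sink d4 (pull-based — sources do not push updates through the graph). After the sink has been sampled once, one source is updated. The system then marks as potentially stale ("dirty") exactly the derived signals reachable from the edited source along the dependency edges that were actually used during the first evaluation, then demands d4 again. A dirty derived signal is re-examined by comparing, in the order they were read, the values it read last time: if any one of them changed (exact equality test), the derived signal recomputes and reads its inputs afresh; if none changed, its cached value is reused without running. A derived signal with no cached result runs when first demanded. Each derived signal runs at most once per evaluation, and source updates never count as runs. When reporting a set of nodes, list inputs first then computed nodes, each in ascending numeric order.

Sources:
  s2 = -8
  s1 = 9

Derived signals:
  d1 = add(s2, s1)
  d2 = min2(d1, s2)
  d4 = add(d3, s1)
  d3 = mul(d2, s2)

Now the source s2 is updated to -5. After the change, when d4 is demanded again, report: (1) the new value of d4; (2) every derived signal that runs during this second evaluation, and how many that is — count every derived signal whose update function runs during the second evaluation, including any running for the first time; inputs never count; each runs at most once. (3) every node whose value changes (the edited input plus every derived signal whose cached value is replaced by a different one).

Initial pass — values computed on the first demand:
  d1 = add(-8, 9) = 1
  d2 = min2(1, -8) = -8
  d3 = mul(-8, -8) = 64
  d4 = add(64, 9) = 73

Second demand — change propagation:
  d1: re-runs because s2 -8->-5; new result 4.
  d2: re-runs because d1 1->4; s2 -8->-5; new result -5.
  d3: re-runs because d2 -8->-5; s2 -8->-5; new result 25.
  d4: re-runs because d3 64->25; new result 34.

d4 now evaluates to 34.
Run set: d1, d2, d3, d4 (4 run).
Changed values: s2, d1, d2, d3, d4.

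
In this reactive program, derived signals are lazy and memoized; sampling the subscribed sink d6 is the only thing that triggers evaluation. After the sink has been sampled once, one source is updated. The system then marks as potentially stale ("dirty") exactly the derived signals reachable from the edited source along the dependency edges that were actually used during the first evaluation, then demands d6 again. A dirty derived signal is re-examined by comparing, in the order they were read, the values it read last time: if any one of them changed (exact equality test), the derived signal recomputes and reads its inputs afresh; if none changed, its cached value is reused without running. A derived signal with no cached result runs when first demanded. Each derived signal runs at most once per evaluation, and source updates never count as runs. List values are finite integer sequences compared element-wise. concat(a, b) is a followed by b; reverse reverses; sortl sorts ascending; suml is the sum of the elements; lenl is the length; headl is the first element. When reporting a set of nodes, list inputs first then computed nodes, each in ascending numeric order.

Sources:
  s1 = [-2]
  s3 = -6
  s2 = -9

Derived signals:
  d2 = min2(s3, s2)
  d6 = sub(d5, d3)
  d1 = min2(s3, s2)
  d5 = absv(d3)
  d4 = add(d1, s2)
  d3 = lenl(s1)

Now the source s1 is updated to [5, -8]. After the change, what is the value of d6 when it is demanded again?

First demand of the output computes:
  d3 = lenl([-2]) = 1
  d5 = absv(1) = 1
  d6 = sub(1, 1) = 0

After the edit, cleaning proceeds:
  d3: a read changed (s1 [-2]->[5, -8]) — executes, giving 2.
  d5: a read changed (d3 1->2) — executes, giving 2.
  d6: a read changed (d5 1->2; d3 1->2) — executes, giving 0 — identical to its old value.

Demanding d6 again yields 0.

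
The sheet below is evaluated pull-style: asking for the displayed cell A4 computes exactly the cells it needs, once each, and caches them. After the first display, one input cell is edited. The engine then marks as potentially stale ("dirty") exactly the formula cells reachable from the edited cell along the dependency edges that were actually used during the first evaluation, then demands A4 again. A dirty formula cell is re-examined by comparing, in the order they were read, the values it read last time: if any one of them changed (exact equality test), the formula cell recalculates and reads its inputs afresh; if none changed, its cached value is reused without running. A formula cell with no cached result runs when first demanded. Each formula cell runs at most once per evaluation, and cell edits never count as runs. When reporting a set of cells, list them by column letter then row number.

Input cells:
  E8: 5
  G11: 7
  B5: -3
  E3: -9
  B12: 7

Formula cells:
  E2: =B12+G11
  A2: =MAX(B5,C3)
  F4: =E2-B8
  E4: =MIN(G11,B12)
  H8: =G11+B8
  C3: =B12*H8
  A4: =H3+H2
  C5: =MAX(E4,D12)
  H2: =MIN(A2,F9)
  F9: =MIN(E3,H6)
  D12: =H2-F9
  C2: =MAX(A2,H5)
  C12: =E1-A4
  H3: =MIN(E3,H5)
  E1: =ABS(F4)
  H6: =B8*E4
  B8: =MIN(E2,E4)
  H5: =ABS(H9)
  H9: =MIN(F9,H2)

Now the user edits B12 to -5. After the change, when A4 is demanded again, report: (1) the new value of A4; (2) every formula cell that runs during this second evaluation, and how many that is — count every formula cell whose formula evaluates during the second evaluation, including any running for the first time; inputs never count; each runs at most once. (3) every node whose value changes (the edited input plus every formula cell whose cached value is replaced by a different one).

Demanding A4 again yields -18.
9 formula cells run: A2, B8, C3, E2, E4, F9, H2, H6, H8.
The nodes whose values change: A2, B8, B12, C3, E2, E4, H6, H8.
Note where the cutoff bites: H9 is checked, finds nothing changed, and keeps its cache.

First demand of the output computes:
  E2 = 7 + 7 = 14
  E4 = MIN(7, 7) = 7
  B8 = MIN(14, 7) = 7
  H6 = 7 * 7 = 49
  F9 = MIN(-9, 49) = -9
  H8 = 7 + 7 = 14
  C3 = 7 * 14 = 98
  A2 = MAX(-3, 98) = 98
  H2 = MIN(98, -9) = -9
  H9 = MIN(-9, -9) = -9
  H5 = ABS(-9) = 9
  H3 = MIN(-9, 9) = -9
  A4 = -9 + -9 = -18

After the edit, cleaning proceeds:
  E2: a read changed (B12 7->-5) — executes, giving 2.
  E4: a read changed (B12 7->-5) — executes, giving -5.
  B8: a read changed (E2 14->2; E4 7->-5) — executes, giving -5.
  H6: a read changed (B8 7->-5; E4 7->-5) — executes, giving 25.
  F9: a read changed (H6 49->25) — executes, giving -9 — identical to its old value.
  H8: a read changed (B8 7->-5) — executes, giving 2.
  C3: a read changed (B12 7->-5; H8 14->2) — executes, giving -10.
  A2: a read changed (C3 98->-10) — executes, giving -3.
  H2: a read changed (A2 98->-3) — executes, giving -9 — identical to its old value.
  H9: dirty, but its reads are unchanged (F9 unchanged, H2 unchanged); cached -9 stands.
  H5: dirty, but its reads are unchanged (H9 unchanged); cached 9 stands.
  H3: dirty, but its reads are unchanged (E3 unchanged, H5 unchanged); cached -9 stands.
  A4: dirty, but its reads are unchanged (H3 unchanged, H2 unchanged); cached -18 stands.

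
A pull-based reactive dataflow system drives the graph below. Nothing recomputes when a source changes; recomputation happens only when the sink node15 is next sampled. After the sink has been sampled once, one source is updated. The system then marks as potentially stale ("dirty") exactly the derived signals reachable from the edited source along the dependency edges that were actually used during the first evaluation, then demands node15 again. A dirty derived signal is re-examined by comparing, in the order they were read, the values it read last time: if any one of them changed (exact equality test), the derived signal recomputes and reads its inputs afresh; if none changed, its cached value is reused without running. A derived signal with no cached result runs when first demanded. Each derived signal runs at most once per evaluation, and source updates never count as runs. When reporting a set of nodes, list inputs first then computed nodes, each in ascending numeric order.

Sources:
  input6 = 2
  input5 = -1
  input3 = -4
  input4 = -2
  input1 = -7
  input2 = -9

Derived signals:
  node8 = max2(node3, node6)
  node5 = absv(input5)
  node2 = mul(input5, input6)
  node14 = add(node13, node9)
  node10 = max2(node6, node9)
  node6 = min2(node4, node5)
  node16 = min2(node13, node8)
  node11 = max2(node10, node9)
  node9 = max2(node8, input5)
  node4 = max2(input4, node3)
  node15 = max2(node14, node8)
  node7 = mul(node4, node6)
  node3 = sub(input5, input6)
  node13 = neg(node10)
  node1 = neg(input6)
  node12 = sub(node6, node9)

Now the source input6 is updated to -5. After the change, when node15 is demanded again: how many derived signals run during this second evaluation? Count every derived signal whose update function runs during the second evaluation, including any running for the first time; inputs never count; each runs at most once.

First evaluation (everything demanded from the output):
  node3 = sub(-1, 2) = -3
  node4 = max2(-2, -3) = -2
  node5 = absv(-1) = 1
  node6 = min2(-2, 1) = -2
  node8 = max2(-3, -2) = -2
  node9 = max2(-2, -1) = -1
  node10 = max2(-2, -1) = -1
  node13 = neg(-1) = 1
  node14 = add(1, -1) = 0
  node15 = max2(0, -2) = 0

Propagation after the edit:
  node3: runs — input6 2->-5; result 4.
  node4: runs — node3 -3->4; result 4.
  node6: runs — node4 -2->4; result 1.
  node8: runs — node3 -3->4; node6 -2->1; result 4.
  node9: runs — node8 -2->4; result 4.
  node10: runs — node6 -2->1; node9 -1->4; result 4.
  node13: runs — node10 -1->4; result -4.
  node14: runs — node13 1->-4; node9 -1->4; result 0 (same value as before).
  node15: runs — node8 -2->4; result 4.

Derived signals that run: node3, node4, node6, node8, node9, node10, node13, node14, node15 — 9 in total.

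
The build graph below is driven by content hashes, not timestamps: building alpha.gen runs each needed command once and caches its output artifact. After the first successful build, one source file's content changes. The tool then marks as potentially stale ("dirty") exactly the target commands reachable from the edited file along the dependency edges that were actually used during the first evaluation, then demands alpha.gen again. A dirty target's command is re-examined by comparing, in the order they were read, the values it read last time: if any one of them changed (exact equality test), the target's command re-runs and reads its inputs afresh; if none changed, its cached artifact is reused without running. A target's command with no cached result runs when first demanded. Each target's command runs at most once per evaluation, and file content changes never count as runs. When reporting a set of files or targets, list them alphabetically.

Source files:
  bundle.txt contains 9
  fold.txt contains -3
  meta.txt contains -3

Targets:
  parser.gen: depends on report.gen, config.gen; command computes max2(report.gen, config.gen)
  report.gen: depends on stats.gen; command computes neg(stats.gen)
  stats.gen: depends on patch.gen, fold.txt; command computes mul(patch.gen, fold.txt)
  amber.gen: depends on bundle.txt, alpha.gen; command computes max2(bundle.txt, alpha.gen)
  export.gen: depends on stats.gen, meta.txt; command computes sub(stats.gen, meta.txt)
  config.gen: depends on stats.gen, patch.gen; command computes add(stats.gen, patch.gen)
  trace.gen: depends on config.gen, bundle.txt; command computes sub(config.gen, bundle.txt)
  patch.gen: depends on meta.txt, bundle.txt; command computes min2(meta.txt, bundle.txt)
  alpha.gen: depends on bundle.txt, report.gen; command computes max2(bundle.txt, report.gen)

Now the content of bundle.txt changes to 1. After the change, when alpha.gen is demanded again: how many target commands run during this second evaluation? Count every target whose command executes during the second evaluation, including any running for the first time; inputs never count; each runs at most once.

Run set: alpha.gen, patch.gen (2 run).
The important point: at stats.gen every value read last time is unchanged, so the dirty flag clears without a run.

Initial pass — values computed on the first demand:
  patch.gen = min2(-3, 9) = -3
  stats.gen = mul(-3, -3) = 9
  report.gen = neg(9) = -9
  alpha.gen = max2(9, -9) = 9

Second demand — change propagation:
  patch.gen: re-runs because bundle.txt 9->1; new result -3 (unchanged).
  stats.gen: re-examined; everything it read last time is the same (patch.gen unchanged, fold.txt unchanged) — cache 9 kept, no run.
  report.gen: re-examined; everything it read last time is the same (stats.gen unchanged) — cache -9 kept, no run.
  alpha.gen: re-runs because bundle.txt 9->1; new result 1.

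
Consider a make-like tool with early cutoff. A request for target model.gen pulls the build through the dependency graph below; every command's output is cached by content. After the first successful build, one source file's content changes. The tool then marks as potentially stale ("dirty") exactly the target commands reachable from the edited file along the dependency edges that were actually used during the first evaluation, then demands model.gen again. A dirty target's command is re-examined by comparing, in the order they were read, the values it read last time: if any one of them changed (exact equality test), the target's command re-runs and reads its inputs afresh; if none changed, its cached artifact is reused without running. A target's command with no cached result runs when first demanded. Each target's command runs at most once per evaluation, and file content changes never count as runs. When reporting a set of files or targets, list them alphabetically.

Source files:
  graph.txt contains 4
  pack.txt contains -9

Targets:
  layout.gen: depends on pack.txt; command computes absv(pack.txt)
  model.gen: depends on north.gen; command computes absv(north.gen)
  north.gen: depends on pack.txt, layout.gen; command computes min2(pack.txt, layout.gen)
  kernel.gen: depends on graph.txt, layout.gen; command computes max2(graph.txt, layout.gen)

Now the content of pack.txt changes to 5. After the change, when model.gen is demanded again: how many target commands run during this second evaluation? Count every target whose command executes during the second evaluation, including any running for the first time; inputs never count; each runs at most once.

First demand of the output computes:
  layout.gen = absv(-9) = 9
  north.gen = min2(-9, 9) = -9
  model.gen = absv(-9) = 9

After the edit, cleaning proceeds:
  layout.gen: a read changed (pack.txt -9->5) — executes, giving 5.
  north.gen: a read changed (pack.txt -9->5; layout.gen 9->5) — executes, giving 5.
  model.gen: a read changed (north.gen -9->5) — executes, giving 5.

3 target commands run: layout.gen, model.gen, north.gen.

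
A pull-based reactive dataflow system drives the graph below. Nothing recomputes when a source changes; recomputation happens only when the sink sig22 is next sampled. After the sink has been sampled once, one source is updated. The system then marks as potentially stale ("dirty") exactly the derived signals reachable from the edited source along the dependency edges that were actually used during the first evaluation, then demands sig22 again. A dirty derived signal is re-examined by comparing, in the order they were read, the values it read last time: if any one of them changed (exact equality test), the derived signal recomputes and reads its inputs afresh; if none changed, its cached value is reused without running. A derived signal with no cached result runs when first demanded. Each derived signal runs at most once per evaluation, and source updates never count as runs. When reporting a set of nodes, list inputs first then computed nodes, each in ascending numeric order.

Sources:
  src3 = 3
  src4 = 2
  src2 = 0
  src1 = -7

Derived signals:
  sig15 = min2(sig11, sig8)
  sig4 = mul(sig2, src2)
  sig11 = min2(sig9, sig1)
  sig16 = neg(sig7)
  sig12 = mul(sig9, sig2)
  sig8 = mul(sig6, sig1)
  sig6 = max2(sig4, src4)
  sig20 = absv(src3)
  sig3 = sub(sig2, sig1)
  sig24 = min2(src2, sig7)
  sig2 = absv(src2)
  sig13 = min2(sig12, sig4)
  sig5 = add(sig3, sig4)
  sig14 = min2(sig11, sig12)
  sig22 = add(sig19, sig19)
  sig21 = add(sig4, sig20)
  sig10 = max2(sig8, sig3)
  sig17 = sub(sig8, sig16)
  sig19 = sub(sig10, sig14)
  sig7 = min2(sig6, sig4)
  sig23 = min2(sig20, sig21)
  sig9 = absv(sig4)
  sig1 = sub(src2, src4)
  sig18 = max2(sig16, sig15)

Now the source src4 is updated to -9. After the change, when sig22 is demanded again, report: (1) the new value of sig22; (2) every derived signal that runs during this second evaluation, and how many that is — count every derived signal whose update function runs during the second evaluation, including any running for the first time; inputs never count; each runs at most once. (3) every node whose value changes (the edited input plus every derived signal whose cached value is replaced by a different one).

First evaluation (everything demanded from the output):
  sig1 = sub(0, 2) = -2
  sig2 = absv(0) = 0
  sig3 = sub(0, -2) = 2
  sig4 = mul(0, 0) = 0
  sig6 = max2(0, 2) = 2
  sig8 = mul(2, -2) = -4
  sig9 = absv(0) = 0
  sig10 = max2(-4, 2) = 2
  sig11 = min2(0, -2) = -2
  sig12 = mul(0, 0) = 0
  sig14 = min2(-2, 0) = -2
  sig19 = sub(2, -2) = 4
  sig22 = add(4, 4) = 8

Propagation after the edit:
  sig1: runs — src4 2->-9; result 9.
  sig3: runs — sig1 -2->9; result -9.
  sig6: runs — src4 2->-9; result 0.
  sig8: runs — sig6 2->0; sig1 -2->9; result 0.
  sig10: runs — sig8 -4->0; sig3 2->-9; result 0.
  sig11: runs — sig1 -2->9; result 0.
  sig14: runs — sig11 -2->0; result 0.
  sig19: runs — sig10 2->0; sig14 -2->0; result 0.
  sig22: runs — sig19 4->0; sig19 4->0; result 0.

New value of sig22: 0.
Derived signals that run: sig1, sig3, sig6, sig8, sig10, sig11, sig14, sig19, sig22 — 9 in total.
Values that change: src4, sig1, sig3, sig6, sig8, sig10, sig11, sig14, sig19, sig22.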